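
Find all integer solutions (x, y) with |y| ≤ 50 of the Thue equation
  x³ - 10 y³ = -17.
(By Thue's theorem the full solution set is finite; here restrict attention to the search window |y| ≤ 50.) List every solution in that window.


The equation is x³ - 10y³ = -17. For fixed y, x³ = 10·y³ − 17, so a solution requires the RHS to be a perfect cube.
Strategy: iterate y from -50 to 50, compute RHS = 10·y³ − 17, and check whether it is a (positive or negative) perfect cube.
Check small values of y:
  y = 0: RHS = -17 is not a perfect cube.
  y = 1: RHS = -7 is not a perfect cube.
  y = -1: RHS = -27 = (-3)³ ⇒ x = -3 works.
  y = 2: RHS = 63 is not a perfect cube.
  y = -2: RHS = -97 is not a perfect cube.
  y = 3: RHS = 253 is not a perfect cube.
  y = -3: RHS = -287 is not a perfect cube.
Continuing the search up to |y| = 50 finds no further solutions beyond those listed.
Collected solutions: (-3, -1).

Solutions (with |y| ≤ 50): (-3, -1).


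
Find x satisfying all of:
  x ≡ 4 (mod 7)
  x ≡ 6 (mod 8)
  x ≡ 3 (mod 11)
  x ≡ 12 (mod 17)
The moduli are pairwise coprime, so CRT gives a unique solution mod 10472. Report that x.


Product of moduli M = 7 · 8 · 11 · 17 = 10472.
Merge one congruence at a time:
  Start: x ≡ 4 (mod 7).
  Combine with x ≡ 6 (mod 8); new modulus lcm = 56.
    Write x = 4 + 7·t and substitute into x ≡ 6 (mod 8): 7·t ≡ 6 − 4 = 2 (mod 8).
    The inverse of 7 mod 8 is 7 (since 7·7 = 49 = 6·8 + 1), so t ≡ 7·2 = 14 ≡ 6 (mod 8).
    Then x = 4 + 7·6 = 46, valid modulo lcm(7, 8) = 56: x ≡ 46 (mod 56).
  Combine with x ≡ 3 (mod 11); new modulus lcm = 616.
    Write x = 46 + 56·t and substitute into x ≡ 3 (mod 11): 56·t ≡ 3 − 46 = -43 (mod 11).
    Reduce coefficients mod 11: 1·t ≡ 1 (mod 11).
    So t ≡ 1 (mod 11).
    Then x = 46 + 56·1 = 102, valid modulo lcm(56, 11) = 616: x ≡ 102 (mod 616).
  Combine with x ≡ 12 (mod 17); new modulus lcm = 10472.
    Write x = 102 + 616·t and substitute into x ≡ 12 (mod 17): 616·t ≡ 12 − 102 = -90 (mod 17).
    Reduce coefficients mod 17: 4·t ≡ 12 (mod 17).
    The inverse of 4 mod 17 is 13 (since 4·13 = 52 = 3·17 + 1), so t ≡ 13·12 = 156 ≡ 3 (mod 17).
    Then x = 102 + 616·3 = 1950, valid modulo lcm(616, 17) = 10472: x ≡ 1950 (mod 10472).
Verify against each original: 1950 mod 7 = 4, 1950 mod 8 = 6, 1950 mod 11 = 3, 1950 mod 17 = 12.

x ≡ 1950 (mod 10472).


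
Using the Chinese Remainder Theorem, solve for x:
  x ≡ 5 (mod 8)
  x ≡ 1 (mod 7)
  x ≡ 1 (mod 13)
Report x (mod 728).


Moduli 8, 7, 13 are pairwise coprime; by CRT there is a unique solution modulo M = 8 · 7 · 13 = 728.
Solve pairwise, accumulating the modulus:
  Start with x ≡ 5 (mod 8).
  Combine with x ≡ 1 (mod 7): since gcd(8, 7) = 1, we get a unique residue mod 56.
    Write x = 5 + 8·t and substitute into x ≡ 1 (mod 7): 8·t ≡ 1 − 5 = -4 (mod 7).
    Reduce coefficients mod 7: 1·t ≡ 3 (mod 7).
    So t ≡ 3 (mod 7).
    Then x = 5 + 8·3 = 29, valid modulo lcm(8, 7) = 56: x ≡ 29 (mod 56).
  Combine with x ≡ 1 (mod 13): since gcd(56, 13) = 1, we get a unique residue mod 728.
    Write x = 29 + 56·t and substitute into x ≡ 1 (mod 13): 56·t ≡ 1 − 29 = -28 (mod 13).
    Reduce coefficients mod 13: 4·t ≡ 11 (mod 13).
    The inverse of 4 mod 13 is 10 (since 4·10 = 40 = 3·13 + 1), so t ≡ 10·11 = 110 ≡ 6 (mod 13).
    Then x = 29 + 56·6 = 365, valid modulo lcm(56, 13) = 728: x ≡ 365 (mod 728).
Verify: 365 mod 8 = 5 ✓, 365 mod 7 = 1 ✓, 365 mod 13 = 1 ✓.

x ≡ 365 (mod 728).


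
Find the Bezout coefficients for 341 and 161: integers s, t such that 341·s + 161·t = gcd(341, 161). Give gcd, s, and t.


Euclidean algorithm on (341, 161) — divide until remainder is 0:
  341 = 2 · 161 + 19
  161 = 8 · 19 + 9
  19 = 2 · 9 + 1
  9 = 9 · 1 + 0
gcd(341, 161) = 1.
Track Bezout coefficients alongside the remainders: start with r₀ = 341 = a·1 + b·0 (s = 1, t = 0) and r₁ = 161 = a·0 + b·1 (s = 0, t = 1); each new remainder r_{k+1} = r_{k-1} − q_k·r_k inherits s_{k+1} = s_{k-1} − q_k·s_k, t_{k+1} = t_{k-1} − q_k·t_k, so r_k = a·s_k + b·t_k at every step:
  q = 2: r = 19, s = 1 − 2·0 = 1, t = 0 − 2·1 = -2  (check: 341·1 + 161·(-2) = 19)
  q = 8: r = 9, s = 0 − 8·1 = -8, t = 1 − 8·(-2) = 17  (check: 341·(-8) + 161·17 = 9)
  q = 2: r = 1, s = 1 − 2·(-8) = 17, t = -2 − 2·17 = -36  (check: 341·17 + 161·(-36) = 1)
The row with r = 1 (the gcd) gives the Bezout coefficients s = 17, t = -36.
Result: 341 · (17) + 161 · (-36) = 1.

gcd(341, 161) = 1; s = 17, t = -36 (check: 341·17 + 161·(-36) = 1).


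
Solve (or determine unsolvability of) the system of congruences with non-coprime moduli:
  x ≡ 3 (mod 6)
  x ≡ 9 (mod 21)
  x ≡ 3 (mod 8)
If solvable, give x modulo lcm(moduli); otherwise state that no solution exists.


Moduli 6, 21, 8 are not pairwise coprime, so CRT works modulo lcm(m_i) when all pairwise compatibility conditions hold.
Pairwise compatibility: gcd(m_i, m_j) must divide a_i - a_j for every pair.
Merge one congruence at a time:
  Start: x ≡ 3 (mod 6).
  Combine with x ≡ 9 (mod 21): gcd(6, 21) = 3; 9 - 3 = 6, which IS divisible by 3, so compatible.
    Write x = 3 + 6·t and substitute into x ≡ 9 (mod 21): 6·t ≡ 9 − 3 = 6 (mod 21).
    Divide the congruence (and modulus) by g = 3: 2·t ≡ 2 (mod 7).
    The inverse of 2 mod 7 is 4 (since 2·4 = 8 = 1·7 + 1), so t ≡ 4·2 = 8 ≡ 1 (mod 7).
    Then x = 3 + 6·1 = 9, valid modulo lcm(6, 21) = 42: x ≡ 9 (mod 42).
  Combine with x ≡ 3 (mod 8): gcd(42, 8) = 2; 3 - 9 = -6, which IS divisible by 2, so compatible.
    Write x = 9 + 42·t and substitute into x ≡ 3 (mod 8): 42·t ≡ 3 − 9 = -6 (mod 8).
    Divide the congruence (and modulus) by g = 2: 21·t ≡ -3 (mod 4).
    Reduce coefficients mod 4: 1·t ≡ 1 (mod 4).
    So t ≡ 1 (mod 4).
    Then x = 9 + 42·1 = 51, valid modulo lcm(42, 8) = 168: x ≡ 51 (mod 168).
Verify: 51 mod 6 = 3, 51 mod 21 = 9, 51 mod 8 = 3.

x ≡ 51 (mod 168).


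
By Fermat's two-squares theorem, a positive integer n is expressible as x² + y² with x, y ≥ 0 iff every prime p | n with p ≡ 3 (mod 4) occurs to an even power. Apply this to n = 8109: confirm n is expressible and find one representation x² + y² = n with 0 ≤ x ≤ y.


Step 1: Factor n = 8109 = 3^2 · 17 · 53.
Step 2: Check the mod-4 condition on each prime factor: 3 ≡ 3 (mod 4), exponent 2 (must be even); 17 ≡ 1 (mod 4), exponent 1; 53 ≡ 1 (mod 4), exponent 1.
All primes ≡ 3 (mod 4) appear to even exponent (or don't appear), so by the two-squares theorem n IS expressible as a sum of two squares.
Step 3: Build a representation. Group n = k² · m with k = 3 and m = 17 · 53 = 901 (a product of primes ≡ 1 (mod 4)); a representation of m scales to one of n via (k·x)² + (k·y)² = k²(x² + y²). Each prime p ≡ 1 (mod 4) is itself a sum of two squares; find a² by testing p − a² for a perfect square:
  17: 17 − 1² = 16 = 4² ⇒ 17 = 1² + 4².
  53: 53 − 1² = 52, 53 − 2² = 49 = 7² ⇒ 53 = 2² + 7².
  Combine using the Brahmagupta–Fibonacci identity (a² + b²)(c² + d²) = (ac − bd)² + (ad + bc)² = (ac + bd)² + (ad − bc)²:
  17 · 53 = 901: from (1² + 4²)(2² + 7²), take (1·2 − 4·7, 1·7 + 4·2) = (2 − 28, 7 + 8) = (-26, 15); dropping signs (only squares matter) gives (26, 15); check 26² + 15² = 676 + 225 = 901 ✓.
  Scale by k = 3: (3·26, 3·15) = (78, 45).
Step 4: Order so x ≤ y and verify: 45² + 78² = 2025 + 6084 = 8109 = n. ✓

n = 8109 = 45² + 78² (one valid representation with x ≤ y).


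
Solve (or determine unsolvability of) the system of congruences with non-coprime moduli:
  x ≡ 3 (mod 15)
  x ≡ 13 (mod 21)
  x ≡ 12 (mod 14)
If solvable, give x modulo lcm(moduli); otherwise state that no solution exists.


Moduli 15, 21, 14 are not pairwise coprime, so CRT works modulo lcm(m_i) when all pairwise compatibility conditions hold.
Pairwise compatibility: gcd(m_i, m_j) must divide a_i - a_j for every pair.
Merge one congruence at a time:
  Start: x ≡ 3 (mod 15).
  Combine with x ≡ 13 (mod 21): gcd(15, 21) = 3, and 13 - 3 = 10 is NOT divisible by 3.
    ⇒ system is inconsistent (no integer solution).

No solution (the system is inconsistent).


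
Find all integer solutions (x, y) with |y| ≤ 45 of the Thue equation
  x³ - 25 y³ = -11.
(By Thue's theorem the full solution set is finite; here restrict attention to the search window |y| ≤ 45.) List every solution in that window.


The equation is x³ - 25y³ = -11. For fixed y, x³ = 25·y³ − 11, so a solution requires the RHS to be a perfect cube.
Strategy: iterate y from -45 to 45, compute RHS = 25·y³ − 11, and check whether it is a (positive or negative) perfect cube.
Check small values of y:
  y = 0: RHS = -11 is not a perfect cube.
  y = 1: RHS = 14 is not a perfect cube.
  y = -1: RHS = -36 is not a perfect cube.
  y = 2: RHS = 189 is not a perfect cube.
  y = -2: RHS = -211 is not a perfect cube.
  y = 3: RHS = 664 is not a perfect cube.
  y = -3: RHS = -686 is not a perfect cube.
Continuing the search up to |y| = 45 finds no solutions either.
No (x, y) in the scanned range satisfies the equation.

No integer solutions with |y| ≤ 45.


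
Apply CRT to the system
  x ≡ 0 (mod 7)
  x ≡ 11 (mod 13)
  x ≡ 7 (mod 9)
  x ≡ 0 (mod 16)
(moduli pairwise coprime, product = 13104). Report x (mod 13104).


Product of moduli M = 7 · 13 · 9 · 16 = 13104.
Merge one congruence at a time:
  Start: x ≡ 0 (mod 7).
  Combine with x ≡ 11 (mod 13); new modulus lcm = 91.
    Write x = 0 + 7·t and substitute into x ≡ 11 (mod 13): 7·t ≡ 11 − 0 = 11 (mod 13).
    The inverse of 7 mod 13 is 2 (since 7·2 = 14 = 1·13 + 1), so t ≡ 2·11 = 22 ≡ 9 (mod 13).
    Then x = 0 + 7·9 = 63, valid modulo lcm(7, 13) = 91: x ≡ 63 (mod 91).
  Combine with x ≡ 7 (mod 9); new modulus lcm = 819.
    Write x = 63 + 91·t and substitute into x ≡ 7 (mod 9): 91·t ≡ 7 − 63 = -56 (mod 9).
    Reduce coefficients mod 9: 1·t ≡ 7 (mod 9).
    So t ≡ 7 (mod 9).
    Then x = 63 + 91·7 = 700, valid modulo lcm(91, 9) = 819: x ≡ 700 (mod 819).
  Combine with x ≡ 0 (mod 16); new modulus lcm = 13104.
    Write x = 700 + 819·t and substitute into x ≡ 0 (mod 16): 819·t ≡ 0 − 700 = -700 (mod 16).
    Reduce coefficients mod 16: 3·t ≡ 4 (mod 16).
    The inverse of 3 mod 16 is 11 (since 3·11 = 33 = 2·16 + 1), so t ≡ 11·4 = 44 ≡ 12 (mod 16).
    Then x = 700 + 819·12 = 10528, valid modulo lcm(819, 16) = 13104: x ≡ 10528 (mod 13104).
Verify against each original: 10528 mod 7 = 0, 10528 mod 13 = 11, 10528 mod 9 = 7, 10528 mod 16 = 0.

x ≡ 10528 (mod 13104).


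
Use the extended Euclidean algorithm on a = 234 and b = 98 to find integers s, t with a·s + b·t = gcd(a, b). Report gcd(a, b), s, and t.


Euclidean algorithm on (234, 98) — divide until remainder is 0:
  234 = 2 · 98 + 38
  98 = 2 · 38 + 22
  38 = 1 · 22 + 16
  22 = 1 · 16 + 6
  16 = 2 · 6 + 4
  6 = 1 · 4 + 2
  4 = 2 · 2 + 0
gcd(234, 98) = 2.
Track Bezout coefficients alongside the remainders: start with r₀ = 234 = a·1 + b·0 (s = 1, t = 0) and r₁ = 98 = a·0 + b·1 (s = 0, t = 1); each new remainder r_{k+1} = r_{k-1} − q_k·r_k inherits s_{k+1} = s_{k-1} − q_k·s_k, t_{k+1} = t_{k-1} − q_k·t_k, so r_k = a·s_k + b·t_k at every step:
  q = 2: r = 38, s = 1 − 2·0 = 1, t = 0 − 2·1 = -2  (check: 234·1 + 98·(-2) = 38)
  q = 2: r = 22, s = 0 − 2·1 = -2, t = 1 − 2·(-2) = 5  (check: 234·(-2) + 98·5 = 22)
  q = 1: r = 16, s = 1 − 1·(-2) = 3, t = -2 − 1·5 = -7  (check: 234·3 + 98·(-7) = 16)
  q = 1: r = 6, s = -2 − 1·3 = -5, t = 5 − 1·(-7) = 12  (check: 234·(-5) + 98·12 = 6)
  q = 2: r = 4, s = 3 − 2·(-5) = 13, t = -7 − 2·12 = -31  (check: 234·13 + 98·(-31) = 4)
  q = 1: r = 2, s = -5 − 1·13 = -18, t = 12 − 1·(-31) = 43  (check: 234·(-18) + 98·43 = 2)
The row with r = 2 (the gcd) gives the Bezout coefficients s = -18, t = 43.
Result: 234 · (-18) + 98 · (43) = 2.

gcd(234, 98) = 2; s = -18, t = 43 (check: 234·(-18) + 98·43 = 2).


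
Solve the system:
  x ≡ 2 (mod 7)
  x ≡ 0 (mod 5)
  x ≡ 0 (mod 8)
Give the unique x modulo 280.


Moduli 7, 5, 8 are pairwise coprime; by CRT there is a unique solution modulo M = 7 · 5 · 8 = 280.
Solve pairwise, accumulating the modulus:
  Start with x ≡ 2 (mod 7).
  Combine with x ≡ 0 (mod 5): since gcd(7, 5) = 1, we get a unique residue mod 35.
    Write x = 2 + 7·t and substitute into x ≡ 0 (mod 5): 7·t ≡ 0 − 2 = -2 (mod 5).
    Reduce coefficients mod 5: 2·t ≡ 3 (mod 5).
    The inverse of 2 mod 5 is 3 (since 2·3 = 6 = 1·5 + 1), so t ≡ 3·3 = 9 ≡ 4 (mod 5).
    Then x = 2 + 7·4 = 30, valid modulo lcm(7, 5) = 35: x ≡ 30 (mod 35).
  Combine with x ≡ 0 (mod 8): since gcd(35, 8) = 1, we get a unique residue mod 280.
    Write x = 30 + 35·t and substitute into x ≡ 0 (mod 8): 35·t ≡ 0 − 30 = -30 (mod 8).
    Reduce coefficients mod 8: 3·t ≡ 2 (mod 8).
    The inverse of 3 mod 8 is 3 (since 3·3 = 9 = 1·8 + 1), so t ≡ 3·2 = 6 ≡ 6 (mod 8).
    Then x = 30 + 35·6 = 240, valid modulo lcm(35, 8) = 280: x ≡ 240 (mod 280).
Verify: 240 mod 7 = 2 ✓, 240 mod 5 = 0 ✓, 240 mod 8 = 0 ✓.

x ≡ 240 (mod 280).


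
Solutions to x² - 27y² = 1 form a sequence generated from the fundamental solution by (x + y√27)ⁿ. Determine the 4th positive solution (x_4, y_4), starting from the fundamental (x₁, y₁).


Step 1: Find the fundamental solution (x₁, y₁) of x² - 27y² = 1.
  Expand √27 as a continued fraction. a₀ = ⌊√27⌋ = 5; iterate m_{k+1} = d_k·a_k − m_k, d_{k+1} = (27 − m_{k+1}²)/d_k, a_{k+1} = ⌊(a₀ + m_{k+1})/d_{k+1}⌋ (starting m₀ = 0, d₀ = 1), with convergents p_k = a_k·p_{k-1} + p_{k-2}, q_k = a_k·q_{k-1} + q_{k-2} (p₋₁ = 1, q₋₁ = 0):
  k = 0: a₀ = 5; p₀/q₀ = 5/1; p₀² − 27·q₀² = 25 − 27 = -2.
  k = 1: m = 5, d = 2, a = ⌊(5 + 5)/2⌋ = 5; p/q = (5·5 + 1)/(5·1 + 0) = 26/5; p² − 27·q² = 676 − 675 = 1.
  The first convergent with p² − 27·q² = 1 gives the fundamental solution (x₁, y₁) = (26, 5).
Step 2: Apply the recurrence (x_{n+1}, y_{n+1}) = (x₁x_n + 27y₁y_n, x₁y_n + y₁x_n) repeatedly.
  From (x_1, y_1) = (26, 5): x_2 = 26·26 + 27·5·5 = 1351; y_2 = 26·5 + 5·26 = 260.
  From (x_2, y_2) = (1351, 260): x_3 = 26·1351 + 27·5·260 = 70226; y_3 = 26·260 + 5·1351 = 13515.
  From (x_3, y_3) = (70226, 13515): x_4 = 26·70226 + 27·5·13515 = 3650401; y_4 = 26·13515 + 5·70226 = 702520.
Step 3: Verify x_4² - 27·y_4² = 13325427460801 - 13325427460800 = 1 (should be 1). ✓

(x_1, y_1) = (26, 5); (x_4, y_4) = (3650401, 702520).


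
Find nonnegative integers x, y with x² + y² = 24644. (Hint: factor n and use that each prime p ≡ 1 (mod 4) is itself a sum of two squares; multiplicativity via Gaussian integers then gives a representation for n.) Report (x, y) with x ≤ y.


Step 1: Factor n = 24644 = 2^2 · 61 · 101.
Step 2: Check the mod-4 condition on each prime factor: 2 = 2 (special); 61 ≡ 1 (mod 4), exponent 1; 101 ≡ 1 (mod 4), exponent 1.
All primes ≡ 3 (mod 4) appear to even exponent (or don't appear), so by the two-squares theorem n IS expressible as a sum of two squares.
Step 3: Build a representation. Group n = k² · m with k = 2 and m = 61 · 101 = 6161 (a product of primes ≡ 1 (mod 4)); a representation of m scales to one of n via (k·x)² + (k·y)² = k²(x² + y²). Each prime p ≡ 1 (mod 4) is itself a sum of two squares; find a² by testing p − a² for a perfect square:
  61: 61 − 1² = 60, 61 − 2² = 57, 61 − 3² = 52, 61 − 4² = 45, 61 − 5² = 36 = 6² ⇒ 61 = 5² + 6².
  101: 101 − 1² = 100 = 10² ⇒ 101 = 1² + 10².
  Combine using the Brahmagupta–Fibonacci identity (a² + b²)(c² + d²) = (ac − bd)² + (ad + bc)² = (ac + bd)² + (ad − bc)²:
  61 · 101 = 6161: from (5² + 6²)(1² + 10²), take (5·1 − 6·10, 5·10 + 6·1) = (5 − 60, 50 + 6) = (-55, 56); dropping signs (only squares matter) gives (55, 56); check 55² + 56² = 3025 + 3136 = 6161 ✓.
  Scale by k = 2: (2·55, 2·56) = (110, 112).
Step 4: Order so x ≤ y and verify: 110² + 112² = 12100 + 12544 = 24644 = n. ✓

n = 24644 = 110² + 112² (one valid representation with x ≤ y).


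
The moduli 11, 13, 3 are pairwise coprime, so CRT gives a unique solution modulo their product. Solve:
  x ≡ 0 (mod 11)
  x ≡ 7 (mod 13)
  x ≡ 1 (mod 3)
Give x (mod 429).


Moduli 11, 13, 3 are pairwise coprime; by CRT there is a unique solution modulo M = 11 · 13 · 3 = 429.
Solve pairwise, accumulating the modulus:
  Start with x ≡ 0 (mod 11).
  Combine with x ≡ 7 (mod 13): since gcd(11, 13) = 1, we get a unique residue mod 143.
    Write x = 0 + 11·t and substitute into x ≡ 7 (mod 13): 11·t ≡ 7 − 0 = 7 (mod 13).
    The inverse of 11 mod 13 is 6 (since 11·6 = 66 = 5·13 + 1), so t ≡ 6·7 = 42 ≡ 3 (mod 13).
    Then x = 0 + 11·3 = 33, valid modulo lcm(11, 13) = 143: x ≡ 33 (mod 143).
  Combine with x ≡ 1 (mod 3): since gcd(143, 3) = 1, we get a unique residue mod 429.
    Write x = 33 + 143·t and substitute into x ≡ 1 (mod 3): 143·t ≡ 1 − 33 = -32 (mod 3).
    Reduce coefficients mod 3: 2·t ≡ 1 (mod 3).
    The inverse of 2 mod 3 is 2 (since 2·2 = 4 = 1·3 + 1), so t ≡ 2·1 = 2 ≡ 2 (mod 3).
    Then x = 33 + 143·2 = 319, valid modulo lcm(143, 3) = 429: x ≡ 319 (mod 429).
Verify: 319 mod 11 = 0 ✓, 319 mod 13 = 7 ✓, 319 mod 3 = 1 ✓.

x ≡ 319 (mod 429).


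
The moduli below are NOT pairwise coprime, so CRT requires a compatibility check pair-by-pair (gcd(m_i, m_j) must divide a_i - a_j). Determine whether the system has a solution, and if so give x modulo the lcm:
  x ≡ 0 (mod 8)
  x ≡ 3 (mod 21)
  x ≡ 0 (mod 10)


Moduli 8, 21, 10 are not pairwise coprime, so CRT works modulo lcm(m_i) when all pairwise compatibility conditions hold.
Pairwise compatibility: gcd(m_i, m_j) must divide a_i - a_j for every pair.
Merge one congruence at a time:
  Start: x ≡ 0 (mod 8).
  Combine with x ≡ 3 (mod 21): gcd(8, 21) = 1; 3 - 0 = 3, which IS divisible by 1, so compatible.
    Write x = 0 + 8·t and substitute into x ≡ 3 (mod 21): 8·t ≡ 3 − 0 = 3 (mod 21).
    The inverse of 8 mod 21 is 8 (since 8·8 = 64 = 3·21 + 1), so t ≡ 8·3 = 24 ≡ 3 (mod 21).
    Then x = 0 + 8·3 = 24, valid modulo lcm(8, 21) = 168: x ≡ 24 (mod 168).
  Combine with x ≡ 0 (mod 10): gcd(168, 10) = 2; 0 - 24 = -24, which IS divisible by 2, so compatible.
    Write x = 24 + 168·t and substitute into x ≡ 0 (mod 10): 168·t ≡ 0 − 24 = -24 (mod 10).
    Divide the congruence (and modulus) by g = 2: 84·t ≡ -12 (mod 5).
    Reduce coefficients mod 5: 4·t ≡ 3 (mod 5).
    The inverse of 4 mod 5 is 4 (since 4·4 = 16 = 3·5 + 1), so t ≡ 4·3 = 12 ≡ 2 (mod 5).
    Then x = 24 + 168·2 = 360, valid modulo lcm(168, 10) = 840: x ≡ 360 (mod 840).
Verify: 360 mod 8 = 0, 360 mod 21 = 3, 360 mod 10 = 0.

x ≡ 360 (mod 840).


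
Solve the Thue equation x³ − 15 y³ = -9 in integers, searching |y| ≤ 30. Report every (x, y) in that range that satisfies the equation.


The equation is x³ - 15y³ = -9. For fixed y, x³ = 15·y³ − 9, so a solution requires the RHS to be a perfect cube.
Strategy: iterate y from -30 to 30, compute RHS = 15·y³ − 9, and check whether it is a (positive or negative) perfect cube.
Check small values of y:
  y = 0: RHS = -9 is not a perfect cube.
  y = 1: RHS = 6 is not a perfect cube.
  y = -1: RHS = -24 is not a perfect cube.
  y = 2: RHS = 111 is not a perfect cube.
  y = -2: RHS = -129 is not a perfect cube.
  y = 3: RHS = 396 is not a perfect cube.
  y = -3: RHS = -414 is not a perfect cube.
Continuing the search up to |y| = 30 finds no solutions either.
No (x, y) in the scanned range satisfies the equation.

No integer solutions with |y| ≤ 30.


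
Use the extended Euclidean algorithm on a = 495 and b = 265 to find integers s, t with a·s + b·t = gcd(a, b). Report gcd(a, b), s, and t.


Euclidean algorithm on (495, 265) — divide until remainder is 0:
  495 = 1 · 265 + 230
  265 = 1 · 230 + 35
  230 = 6 · 35 + 20
  35 = 1 · 20 + 15
  20 = 1 · 15 + 5
  15 = 3 · 5 + 0
gcd(495, 265) = 5.
Track Bezout coefficients alongside the remainders: start with r₀ = 495 = a·1 + b·0 (s = 1, t = 0) and r₁ = 265 = a·0 + b·1 (s = 0, t = 1); each new remainder r_{k+1} = r_{k-1} − q_k·r_k inherits s_{k+1} = s_{k-1} − q_k·s_k, t_{k+1} = t_{k-1} − q_k·t_k, so r_k = a·s_k + b·t_k at every step:
  q = 1: r = 230, s = 1 − 1·0 = 1, t = 0 − 1·1 = -1  (check: 495·1 + 265·(-1) = 230)
  q = 1: r = 35, s = 0 − 1·1 = -1, t = 1 − 1·(-1) = 2  (check: 495·(-1) + 265·2 = 35)
  q = 6: r = 20, s = 1 − 6·(-1) = 7, t = -1 − 6·2 = -13  (check: 495·7 + 265·(-13) = 20)
  q = 1: r = 15, s = -1 − 1·7 = -8, t = 2 − 1·(-13) = 15  (check: 495·(-8) + 265·15 = 15)
  q = 1: r = 5, s = 7 − 1·(-8) = 15, t = -13 − 1·15 = -28  (check: 495·15 + 265·(-28) = 5)
The row with r = 5 (the gcd) gives the Bezout coefficients s = 15, t = -28.
Result: 495 · (15) + 265 · (-28) = 5.

gcd(495, 265) = 5; s = 15, t = -28 (check: 495·15 + 265·(-28) = 5).


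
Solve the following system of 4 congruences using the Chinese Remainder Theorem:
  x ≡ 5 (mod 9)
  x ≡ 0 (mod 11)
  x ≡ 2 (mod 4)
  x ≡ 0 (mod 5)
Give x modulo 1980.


Product of moduli M = 9 · 11 · 4 · 5 = 1980.
Merge one congruence at a time:
  Start: x ≡ 5 (mod 9).
  Combine with x ≡ 0 (mod 11); new modulus lcm = 99.
    Write x = 5 + 9·t and substitute into x ≡ 0 (mod 11): 9·t ≡ 0 − 5 = -5 (mod 11).
    Reduce coefficients mod 11: 9·t ≡ 6 (mod 11).
    The inverse of 9 mod 11 is 5 (since 9·5 = 45 = 4·11 + 1), so t ≡ 5·6 = 30 ≡ 8 (mod 11).
    Then x = 5 + 9·8 = 77, valid modulo lcm(9, 11) = 99: x ≡ 77 (mod 99).
  Combine with x ≡ 2 (mod 4); new modulus lcm = 396.
    Write x = 77 + 99·t and substitute into x ≡ 2 (mod 4): 99·t ≡ 2 − 77 = -75 (mod 4).
    Reduce coefficients mod 4: 3·t ≡ 1 (mod 4).
    The inverse of 3 mod 4 is 3 (since 3·3 = 9 = 2·4 + 1), so t ≡ 3·1 = 3 ≡ 3 (mod 4).
    Then x = 77 + 99·3 = 374, valid modulo lcm(99, 4) = 396: x ≡ 374 (mod 396).
  Combine with x ≡ 0 (mod 5); new modulus lcm = 1980.
    Write x = 374 + 396·t and substitute into x ≡ 0 (mod 5): 396·t ≡ 0 − 374 = -374 (mod 5).
    Reduce coefficients mod 5: 1·t ≡ 1 (mod 5).
    So t ≡ 1 (mod 5).
    Then x = 374 + 396·1 = 770, valid modulo lcm(396, 5) = 1980: x ≡ 770 (mod 1980).
Verify against each original: 770 mod 9 = 5, 770 mod 11 = 0, 770 mod 4 = 2, 770 mod 5 = 0.

x ≡ 770 (mod 1980).


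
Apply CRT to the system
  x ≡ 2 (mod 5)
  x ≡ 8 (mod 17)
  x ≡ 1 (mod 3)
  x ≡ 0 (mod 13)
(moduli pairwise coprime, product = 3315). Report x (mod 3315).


Product of moduli M = 5 · 17 · 3 · 13 = 3315.
Merge one congruence at a time:
  Start: x ≡ 2 (mod 5).
  Combine with x ≡ 8 (mod 17); new modulus lcm = 85.
    Write x = 2 + 5·t and substitute into x ≡ 8 (mod 17): 5·t ≡ 8 − 2 = 6 (mod 17).
    The inverse of 5 mod 17 is 7 (since 5·7 = 35 = 2·17 + 1), so t ≡ 7·6 = 42 ≡ 8 (mod 17).
    Then x = 2 + 5·8 = 42, valid modulo lcm(5, 17) = 85: x ≡ 42 (mod 85).
  Combine with x ≡ 1 (mod 3); new modulus lcm = 255.
    Write x = 42 + 85·t and substitute into x ≡ 1 (mod 3): 85·t ≡ 1 − 42 = -41 (mod 3).
    Reduce coefficients mod 3: 1·t ≡ 1 (mod 3).
    So t ≡ 1 (mod 3).
    Then x = 42 + 85·1 = 127, valid modulo lcm(85, 3) = 255: x ≡ 127 (mod 255).
  Combine with x ≡ 0 (mod 13); new modulus lcm = 3315.
    Write x = 127 + 255·t and substitute into x ≡ 0 (mod 13): 255·t ≡ 0 − 127 = -127 (mod 13).
    Reduce coefficients mod 13: 8·t ≡ 3 (mod 13).
    The inverse of 8 mod 13 is 5 (since 8·5 = 40 = 3·13 + 1), so t ≡ 5·3 = 15 ≡ 2 (mod 13).
    Then x = 127 + 255·2 = 637, valid modulo lcm(255, 13) = 3315: x ≡ 637 (mod 3315).
Verify against each original: 637 mod 5 = 2, 637 mod 17 = 8, 637 mod 3 = 1, 637 mod 13 = 0.

x ≡ 637 (mod 3315).


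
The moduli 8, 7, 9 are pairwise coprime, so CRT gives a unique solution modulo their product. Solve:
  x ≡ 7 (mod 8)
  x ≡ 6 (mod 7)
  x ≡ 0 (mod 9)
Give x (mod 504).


Moduli 8, 7, 9 are pairwise coprime; by CRT there is a unique solution modulo M = 8 · 7 · 9 = 504.
Solve pairwise, accumulating the modulus:
  Start with x ≡ 7 (mod 8).
  Combine with x ≡ 6 (mod 7): since gcd(8, 7) = 1, we get a unique residue mod 56.
    Write x = 7 + 8·t and substitute into x ≡ 6 (mod 7): 8·t ≡ 6 − 7 = -1 (mod 7).
    Reduce coefficients mod 7: 1·t ≡ 6 (mod 7).
    So t ≡ 6 (mod 7).
    Then x = 7 + 8·6 = 55, valid modulo lcm(8, 7) = 56: x ≡ 55 (mod 56).
  Combine with x ≡ 0 (mod 9): since gcd(56, 9) = 1, we get a unique residue mod 504.
    Write x = 55 + 56·t and substitute into x ≡ 0 (mod 9): 56·t ≡ 0 − 55 = -55 (mod 9).
    Reduce coefficients mod 9: 2·t ≡ 8 (mod 9).
    The inverse of 2 mod 9 is 5 (since 2·5 = 10 = 1·9 + 1), so t ≡ 5·8 = 40 ≡ 4 (mod 9).
    Then x = 55 + 56·4 = 279, valid modulo lcm(56, 9) = 504: x ≡ 279 (mod 504).
Verify: 279 mod 8 = 7 ✓, 279 mod 7 = 6 ✓, 279 mod 9 = 0 ✓.

x ≡ 279 (mod 504).


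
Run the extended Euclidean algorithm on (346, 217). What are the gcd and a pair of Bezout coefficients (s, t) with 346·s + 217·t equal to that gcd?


Euclidean algorithm on (346, 217) — divide until remainder is 0:
  346 = 1 · 217 + 129
  217 = 1 · 129 + 88
  129 = 1 · 88 + 41
  88 = 2 · 41 + 6
  41 = 6 · 6 + 5
  6 = 1 · 5 + 1
  5 = 5 · 1 + 0
gcd(346, 217) = 1.
Track Bezout coefficients alongside the remainders: start with r₀ = 346 = a·1 + b·0 (s = 1, t = 0) and r₁ = 217 = a·0 + b·1 (s = 0, t = 1); each new remainder r_{k+1} = r_{k-1} − q_k·r_k inherits s_{k+1} = s_{k-1} − q_k·s_k, t_{k+1} = t_{k-1} − q_k·t_k, so r_k = a·s_k + b·t_k at every step:
  q = 1: r = 129, s = 1 − 1·0 = 1, t = 0 − 1·1 = -1  (check: 346·1 + 217·(-1) = 129)
  q = 1: r = 88, s = 0 − 1·1 = -1, t = 1 − 1·(-1) = 2  (check: 346·(-1) + 217·2 = 88)
  q = 1: r = 41, s = 1 − 1·(-1) = 2, t = -1 − 1·2 = -3  (check: 346·2 + 217·(-3) = 41)
  q = 2: r = 6, s = -1 − 2·2 = -5, t = 2 − 2·(-3) = 8  (check: 346·(-5) + 217·8 = 6)
  q = 6: r = 5, s = 2 − 6·(-5) = 32, t = -3 − 6·8 = -51  (check: 346·32 + 217·(-51) = 5)
  q = 1: r = 1, s = -5 − 1·32 = -37, t = 8 − 1·(-51) = 59  (check: 346·(-37) + 217·59 = 1)
The row with r = 1 (the gcd) gives the Bezout coefficients s = -37, t = 59.
Result: 346 · (-37) + 217 · (59) = 1.

gcd(346, 217) = 1; s = -37, t = 59 (check: 346·(-37) + 217·59 = 1).


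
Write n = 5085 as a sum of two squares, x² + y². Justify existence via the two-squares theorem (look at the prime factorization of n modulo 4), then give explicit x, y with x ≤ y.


Step 1: Factor n = 5085 = 3^2 · 5 · 113.
Step 2: Check the mod-4 condition on each prime factor: 3 ≡ 3 (mod 4), exponent 2 (must be even); 5 ≡ 1 (mod 4), exponent 1; 113 ≡ 1 (mod 4), exponent 1.
All primes ≡ 3 (mod 4) appear to even exponent (or don't appear), so by the two-squares theorem n IS expressible as a sum of two squares.
Step 3: Build a representation. Group n = k² · m with k = 3 and m = 5 · 113 = 565 (a product of primes ≡ 1 (mod 4)); a representation of m scales to one of n via (k·x)² + (k·y)² = k²(x² + y²). Each prime p ≡ 1 (mod 4) is itself a sum of two squares; find a² by testing p − a² for a perfect square:
  5: 5 − 1² = 4 = 2² ⇒ 5 = 1² + 2².
  113: 113 − 1² = 112, 113 − 2² = 109, 113 − 3² = 104, 113 − 4² = 97, 113 − 5² = 88, 113 − 6² = 77, 113 − 7² = 64 = 8² ⇒ 113 = 7² + 8².
  Combine using the Brahmagupta–Fibonacci identity (a² + b²)(c² + d²) = (ac − bd)² + (ad + bc)² = (ac + bd)² + (ad − bc)²:
  5 · 113 = 565: from (1² + 2²)(7² + 8²), take (1·7 − 2·8, 1·8 + 2·7) = (7 − 16, 8 + 14) = (-9, 22); dropping signs (only squares matter) gives (9, 22); check 9² + 22² = 81 + 484 = 565 ✓.
  Scale by k = 3: (3·9, 3·22) = (27, 66).
Step 4: Order so x ≤ y and verify: 27² + 66² = 729 + 4356 = 5085 = n. ✓

n = 5085 = 27² + 66² (one valid representation with x ≤ y).


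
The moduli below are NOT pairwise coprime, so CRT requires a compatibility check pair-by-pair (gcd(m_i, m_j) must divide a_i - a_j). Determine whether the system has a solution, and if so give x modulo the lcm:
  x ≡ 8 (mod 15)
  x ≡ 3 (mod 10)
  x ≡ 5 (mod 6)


Moduli 15, 10, 6 are not pairwise coprime, so CRT works modulo lcm(m_i) when all pairwise compatibility conditions hold.
Pairwise compatibility: gcd(m_i, m_j) must divide a_i - a_j for every pair.
Merge one congruence at a time:
  Start: x ≡ 8 (mod 15).
  Combine with x ≡ 3 (mod 10): gcd(15, 10) = 5; 3 - 8 = -5, which IS divisible by 5, so compatible.
    Write x = 8 + 15·t and substitute into x ≡ 3 (mod 10): 15·t ≡ 3 − 8 = -5 (mod 10).
    Divide the congruence (and modulus) by g = 5: 3·t ≡ -1 (mod 2).
    Reduce coefficients mod 2: 1·t ≡ 1 (mod 2).
    So t ≡ 1 (mod 2).
    Then x = 8 + 15·1 = 23, valid modulo lcm(15, 10) = 30: x ≡ 23 (mod 30).
  Combine with x ≡ 5 (mod 6): gcd(30, 6) = 6; 5 - 23 = -18, which IS divisible by 6, so compatible.
    Write x = 23 + 30·t and substitute into x ≡ 5 (mod 6): 30·t ≡ 5 − 23 = -18 (mod 6).
    Divide the congruence (and modulus) by g = 6: 5·t ≡ -3 (mod 1).
    Modulo 1 every t works; take t = 0.
    Then x = 23 + 30·0 = 23, valid modulo lcm(30, 6) = 30: x ≡ 23 (mod 30).
Verify: 23 mod 15 = 8, 23 mod 10 = 3, 23 mod 6 = 5.

x ≡ 23 (mod 30).


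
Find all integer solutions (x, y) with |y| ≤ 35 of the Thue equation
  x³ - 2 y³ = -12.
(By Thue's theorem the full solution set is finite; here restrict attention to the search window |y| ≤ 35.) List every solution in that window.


The equation is x³ - 2y³ = -12. For fixed y, x³ = 2·y³ − 12, so a solution requires the RHS to be a perfect cube.
Strategy: iterate y from -35 to 35, compute RHS = 2·y³ − 12, and check whether it is a (positive or negative) perfect cube.
Check small values of y:
  y = 0: RHS = -12 is not a perfect cube.
  y = 1: RHS = -10 is not a perfect cube.
  y = -1: RHS = -14 is not a perfect cube.
  y = 2: RHS = 4 is not a perfect cube.
  y = -2: RHS = -28 is not a perfect cube.
  y = 3: RHS = 42 is not a perfect cube.
  y = -3: RHS = -66 is not a perfect cube.
Continuing the search up to |y| = 35 finds no solutions either.
No (x, y) in the scanned range satisfies the equation.

No integer solutions with |y| ≤ 35.


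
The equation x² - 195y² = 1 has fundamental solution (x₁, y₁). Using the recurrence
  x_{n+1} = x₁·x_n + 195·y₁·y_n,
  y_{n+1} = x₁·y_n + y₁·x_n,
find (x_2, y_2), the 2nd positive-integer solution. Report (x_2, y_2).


Step 1: Find the fundamental solution (x₁, y₁) of x² - 195y² = 1.
  Expand √195 as a continued fraction. a₀ = ⌊√195⌋ = 13; iterate m_{k+1} = d_k·a_k − m_k, d_{k+1} = (195 − m_{k+1}²)/d_k, a_{k+1} = ⌊(a₀ + m_{k+1})/d_{k+1}⌋ (starting m₀ = 0, d₀ = 1), with convergents p_k = a_k·p_{k-1} + p_{k-2}, q_k = a_k·q_{k-1} + q_{k-2} (p₋₁ = 1, q₋₁ = 0):
  k = 0: a₀ = 13; p₀/q₀ = 13/1; p₀² − 195·q₀² = 169 − 195 = -26.
  k = 1: m = 13, d = 26, a = ⌊(13 + 13)/26⌋ = 1; p/q = (1·13 + 1)/(1·1 + 0) = 14/1; p² − 195·q² = 196 − 195 = 1.
  The first convergent with p² − 195·q² = 1 gives the fundamental solution (x₁, y₁) = (14, 1).
Step 2: Apply the recurrence (x_{n+1}, y_{n+1}) = (x₁x_n + 195y₁y_n, x₁y_n + y₁x_n) repeatedly.
  From (x_1, y_1) = (14, 1): x_2 = 14·14 + 195·1·1 = 391; y_2 = 14·1 + 1·14 = 28.
Step 3: Verify x_2² - 195·y_2² = 152881 - 152880 = 1 (should be 1). ✓

(x_1, y_1) = (14, 1); (x_2, y_2) = (391, 28).


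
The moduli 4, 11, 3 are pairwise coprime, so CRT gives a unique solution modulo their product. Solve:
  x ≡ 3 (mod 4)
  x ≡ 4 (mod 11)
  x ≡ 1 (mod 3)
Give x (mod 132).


Moduli 4, 11, 3 are pairwise coprime; by CRT there is a unique solution modulo M = 4 · 11 · 3 = 132.
Solve pairwise, accumulating the modulus:
  Start with x ≡ 3 (mod 4).
  Combine with x ≡ 4 (mod 11): since gcd(4, 11) = 1, we get a unique residue mod 44.
    Write x = 3 + 4·t and substitute into x ≡ 4 (mod 11): 4·t ≡ 4 − 3 = 1 (mod 11).
    The inverse of 4 mod 11 is 3 (since 4·3 = 12 = 1·11 + 1), so t ≡ 3·1 = 3 ≡ 3 (mod 11).
    Then x = 3 + 4·3 = 15, valid modulo lcm(4, 11) = 44: x ≡ 15 (mod 44).
  Combine with x ≡ 1 (mod 3): since gcd(44, 3) = 1, we get a unique residue mod 132.
    Write x = 15 + 44·t and substitute into x ≡ 1 (mod 3): 44·t ≡ 1 − 15 = -14 (mod 3).
    Reduce coefficients mod 3: 2·t ≡ 1 (mod 3).
    The inverse of 2 mod 3 is 2 (since 2·2 = 4 = 1·3 + 1), so t ≡ 2·1 = 2 ≡ 2 (mod 3).
    Then x = 15 + 44·2 = 103, valid modulo lcm(44, 3) = 132: x ≡ 103 (mod 132).
Verify: 103 mod 4 = 3 ✓, 103 mod 11 = 4 ✓, 103 mod 3 = 1 ✓.

x ≡ 103 (mod 132).


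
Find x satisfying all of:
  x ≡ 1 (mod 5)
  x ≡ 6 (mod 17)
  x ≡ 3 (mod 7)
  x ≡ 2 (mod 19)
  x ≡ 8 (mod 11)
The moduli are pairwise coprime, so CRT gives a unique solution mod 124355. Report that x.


Product of moduli M = 5 · 17 · 7 · 19 · 11 = 124355.
Merge one congruence at a time:
  Start: x ≡ 1 (mod 5).
  Combine with x ≡ 6 (mod 17); new modulus lcm = 85.
    Write x = 1 + 5·t and substitute into x ≡ 6 (mod 17): 5·t ≡ 6 − 1 = 5 (mod 17).
    The inverse of 5 mod 17 is 7 (since 5·7 = 35 = 2·17 + 1), so t ≡ 7·5 = 35 ≡ 1 (mod 17).
    Then x = 1 + 5·1 = 6, valid modulo lcm(5, 17) = 85: x ≡ 6 (mod 85).
  Combine with x ≡ 3 (mod 7); new modulus lcm = 595.
    Write x = 6 + 85·t and substitute into x ≡ 3 (mod 7): 85·t ≡ 3 − 6 = -3 (mod 7).
    Reduce coefficients mod 7: 1·t ≡ 4 (mod 7).
    So t ≡ 4 (mod 7).
    Then x = 6 + 85·4 = 346, valid modulo lcm(85, 7) = 595: x ≡ 346 (mod 595).
  Combine with x ≡ 2 (mod 19); new modulus lcm = 11305.
    Write x = 346 + 595·t and substitute into x ≡ 2 (mod 19): 595·t ≡ 2 − 346 = -344 (mod 19).
    Reduce coefficients mod 19: 6·t ≡ 17 (mod 19).
    The inverse of 6 mod 19 is 16 (since 6·16 = 96 = 5·19 + 1), so t ≡ 16·17 = 272 ≡ 6 (mod 19).
    Then x = 346 + 595·6 = 3916, valid modulo lcm(595, 19) = 11305: x ≡ 3916 (mod 11305).
  Combine with x ≡ 8 (mod 11); new modulus lcm = 124355.
    Write x = 3916 + 11305·t and substitute into x ≡ 8 (mod 11): 11305·t ≡ 8 − 3916 = -3908 (mod 11).
    Reduce coefficients mod 11: 8·t ≡ 8 (mod 11).
    The inverse of 8 mod 11 is 7 (since 8·7 = 56 = 5·11 + 1), so t ≡ 7·8 = 56 ≡ 1 (mod 11).
    Then x = 3916 + 11305·1 = 15221, valid modulo lcm(11305, 11) = 124355: x ≡ 15221 (mod 124355).
Verify against each original: 15221 mod 5 = 1, 15221 mod 17 = 6, 15221 mod 7 = 3, 15221 mod 19 = 2, 15221 mod 11 = 8.

x ≡ 15221 (mod 124355).


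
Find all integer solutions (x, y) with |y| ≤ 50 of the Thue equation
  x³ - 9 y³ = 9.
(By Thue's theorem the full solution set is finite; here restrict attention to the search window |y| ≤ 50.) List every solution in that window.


The equation is x³ - 9y³ = 9. For fixed y, x³ = 9·y³ + 9, so a solution requires the RHS to be a perfect cube.
Strategy: iterate y from -50 to 50, compute RHS = 9·y³ + 9, and check whether it is a (positive or negative) perfect cube.
Check small values of y:
  y = 0: RHS = 9 is not a perfect cube.
  y = 1: RHS = 18 is not a perfect cube.
  y = -1: RHS = 0 = (0)³ ⇒ x = 0 works.
  y = 2: RHS = 81 is not a perfect cube.
  y = -2: RHS = -63 is not a perfect cube.
  y = 3: RHS = 252 is not a perfect cube.
  y = -3: RHS = -234 is not a perfect cube.
Continuing the search up to |y| = 50 finds no further solutions beyond those listed.
Collected solutions: (0, -1).

Solutions (with |y| ≤ 50): (0, -1).


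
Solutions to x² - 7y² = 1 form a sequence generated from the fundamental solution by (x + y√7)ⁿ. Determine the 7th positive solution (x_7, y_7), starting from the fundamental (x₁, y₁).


Step 1: Find the fundamental solution (x₁, y₁) of x² - 7y² = 1.
  Expand √7 as a continued fraction. a₀ = ⌊√7⌋ = 2; iterate m_{k+1} = d_k·a_k − m_k, d_{k+1} = (7 − m_{k+1}²)/d_k, a_{k+1} = ⌊(a₀ + m_{k+1})/d_{k+1}⌋ (starting m₀ = 0, d₀ = 1), with convergents p_k = a_k·p_{k-1} + p_{k-2}, q_k = a_k·q_{k-1} + q_{k-2} (p₋₁ = 1, q₋₁ = 0):
  k = 0: a₀ = 2; p₀/q₀ = 2/1; p₀² − 7·q₀² = 4 − 7 = -3.
  k = 1: m = 2, d = 3, a = ⌊(2 + 2)/3⌋ = 1; p/q = (1·2 + 1)/(1·1 + 0) = 3/1; p² − 7·q² = 9 − 7 = 2.
  k = 2: m = 1, d = 2, a = ⌊(2 + 1)/2⌋ = 1; p/q = (1·3 + 2)/(1·1 + 1) = 5/2; p² − 7·q² = 25 − 28 = -3.
  k = 3: m = 1, d = 3, a = ⌊(2 + 1)/3⌋ = 1; p/q = (1·5 + 3)/(1·2 + 1) = 8/3; p² − 7·q² = 64 − 63 = 1.
  The first convergent with p² − 7·q² = 1 gives the fundamental solution (x₁, y₁) = (8, 3).
Step 2: Apply the recurrence (x_{n+1}, y_{n+1}) = (x₁x_n + 7y₁y_n, x₁y_n + y₁x_n) repeatedly.
  From (x_1, y_1) = (8, 3): x_2 = 8·8 + 7·3·3 = 127; y_2 = 8·3 + 3·8 = 48.
  From (x_2, y_2) = (127, 48): x_3 = 8·127 + 7·3·48 = 2024; y_3 = 8·48 + 3·127 = 765.
  From (x_3, y_3) = (2024, 765): x_4 = 8·2024 + 7·3·765 = 32257; y_4 = 8·765 + 3·2024 = 12192.
  From (x_4, y_4) = (32257, 12192): x_5 = 8·32257 + 7·3·12192 = 514088; y_5 = 8·12192 + 3·32257 = 194307.
  From (x_5, y_5) = (514088, 194307): x_6 = 8·514088 + 7·3·194307 = 8193151; y_6 = 8·194307 + 3·514088 = 3096720.
  From (x_6, y_6) = (8193151, 3096720): x_7 = 8·8193151 + 7·3·3096720 = 130576328; y_7 = 8·3096720 + 3·8193151 = 49353213.
Step 3: Verify x_7² - 7·y_7² = 17050177433963584 - 17050177433963583 = 1 (should be 1). ✓

(x_1, y_1) = (8, 3); (x_7, y_7) = (130576328, 49353213).


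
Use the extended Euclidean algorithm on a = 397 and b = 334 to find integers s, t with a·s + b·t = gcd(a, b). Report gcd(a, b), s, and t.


Euclidean algorithm on (397, 334) — divide until remainder is 0:
  397 = 1 · 334 + 63
  334 = 5 · 63 + 19
  63 = 3 · 19 + 6
  19 = 3 · 6 + 1
  6 = 6 · 1 + 0
gcd(397, 334) = 1.
Track Bezout coefficients alongside the remainders: start with r₀ = 397 = a·1 + b·0 (s = 1, t = 0) and r₁ = 334 = a·0 + b·1 (s = 0, t = 1); each new remainder r_{k+1} = r_{k-1} − q_k·r_k inherits s_{k+1} = s_{k-1} − q_k·s_k, t_{k+1} = t_{k-1} − q_k·t_k, so r_k = a·s_k + b·t_k at every step:
  q = 1: r = 63, s = 1 − 1·0 = 1, t = 0 − 1·1 = -1  (check: 397·1 + 334·(-1) = 63)
  q = 5: r = 19, s = 0 − 5·1 = -5, t = 1 − 5·(-1) = 6  (check: 397·(-5) + 334·6 = 19)
  q = 3: r = 6, s = 1 − 3·(-5) = 16, t = -1 − 3·6 = -19  (check: 397·16 + 334·(-19) = 6)
  q = 3: r = 1, s = -5 − 3·16 = -53, t = 6 − 3·(-19) = 63  (check: 397·(-53) + 334·63 = 1)
The row with r = 1 (the gcd) gives the Bezout coefficients s = -53, t = 63.
Result: 397 · (-53) + 334 · (63) = 1.

gcd(397, 334) = 1; s = -53, t = 63 (check: 397·(-53) + 334·63 = 1).


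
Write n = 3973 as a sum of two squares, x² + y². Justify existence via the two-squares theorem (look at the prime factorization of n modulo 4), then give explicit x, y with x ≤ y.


Step 1: Factor n = 3973 = 29 · 137.
Step 2: Check the mod-4 condition on each prime factor: 29 ≡ 1 (mod 4), exponent 1; 137 ≡ 1 (mod 4), exponent 1.
All primes ≡ 3 (mod 4) appear to even exponent (or don't appear), so by the two-squares theorem n IS expressible as a sum of two squares.
Step 3: Build a representation. Here n = 29 · 137 is a product of primes ≡ 1 (mod 4). Each prime p ≡ 1 (mod 4) is itself a sum of two squares; find a² by testing p − a² for a perfect square:
  29: 29 − 1² = 28, 29 − 2² = 25 = 5² ⇒ 29 = 2² + 5².
  137: 137 − 1² = 136, 137 − 2² = 133, 137 − 3² = 128, 137 − 4² = 121 = 11² ⇒ 137 = 4² + 11².
  Combine using the Brahmagupta–Fibonacci identity (a² + b²)(c² + d²) = (ac − bd)² + (ad + bc)² = (ac + bd)² + (ad − bc)²:
  29 · 137 = 3973: from (2² + 5²)(4² + 11²), take (2·4 − 5·11, 2·11 + 5·4) = (8 − 55, 22 + 20) = (-47, 42); dropping signs (only squares matter) gives (47, 42); check 47² + 42² = 2209 + 1764 = 3973 ✓.
Step 4: Order so x ≤ y and verify: 42² + 47² = 1764 + 2209 = 3973 = n. ✓

n = 3973 = 42² + 47² (one valid representation with x ≤ y).
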